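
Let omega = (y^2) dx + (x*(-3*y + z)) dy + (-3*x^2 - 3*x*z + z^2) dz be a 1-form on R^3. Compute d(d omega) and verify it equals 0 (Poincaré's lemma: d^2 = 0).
d(d omega) = 0

Step 1: d omega = sum_{i<j} (∂f_j/∂x_i - ∂f_i/∂x_j) dx_i ∧ dx_j:
  coeff of dx ∧ dy: -5*y + z
  coeff of dx ∧ dz: -6*x - 3*z
  coeff of dy ∧ dz: -x
Step 2: Apply d again to each 2-form coefficient. The only possible 3-form in R^3 is dx ∧ dy ∧ dz, with coefficient
  ∂(coeff of dy∧dz)/∂x - ∂(coeff of dx∧dz)/∂y + ∂(coeff of dx∧dy)/∂z
  = ∂/∂x (-x) - ∂/∂y (-6*x - 3*z) + ∂/∂z (-5*y + z).
Each of these terms simplifies to sums of mixed partials that cancel in pairs. The result is 0 (by equality of mixed partials for smooth functions — Schwarz / Clairaut).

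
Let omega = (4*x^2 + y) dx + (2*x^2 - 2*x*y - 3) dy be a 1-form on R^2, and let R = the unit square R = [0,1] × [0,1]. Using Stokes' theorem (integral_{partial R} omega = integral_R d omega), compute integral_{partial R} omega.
integral_(partial R) omega = 0

Stokes: integral_partial_R omega = integral_R d omega with d omega = (∂Q/∂x - ∂P/∂y) dx ∧ dy.
  ∂Q/∂x = 4*x - 2*y
  ∂P/∂y = 1
  integrand = ∂Q/∂x - ∂P/∂y = 4*x - 2*y - 1.
Integrating over R: integral_0^1 integral_0^1 (4*x - 2*y - 1) dx dy = 0.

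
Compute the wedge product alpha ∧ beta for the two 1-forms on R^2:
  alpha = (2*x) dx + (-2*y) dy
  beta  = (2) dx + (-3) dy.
alpha ∧ beta = (-6*x + 4*y) dx ∧ dy

Distribute the wedge, using dx_i ∧ dx_j = -dx_j ∧ dx_i and dx_i ∧ dx_i = 0. For each pair (i, j) with i < j, the coefficient of dx_i ∧ dx_j in alpha ∧ beta is (alpha_i * beta_j - alpha_j * beta_i). Collecting: alpha ∧ beta = (-6*x + 4*y) dx ∧ dy.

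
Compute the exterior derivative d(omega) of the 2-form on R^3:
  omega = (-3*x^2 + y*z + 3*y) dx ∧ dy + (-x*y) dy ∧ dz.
d(omega) = 0

For a 2-form omega = sum_{i<j} g_{ij} dx_i ∧ dx_j, the exterior derivative is
  d(omega) = sum_{i<j} d(g_{ij}) ∧ dx_i ∧ dx_j = sum_{i<j, k} (∂g_{ij}/∂x_k) dx_k ∧ dx_i ∧ dx_j.
Expand each term, using dx_k ∧ dx_i ∧ dx_j = sgn(permutation) dx_{(a)} ∧ dx_{(b)} ∧ dx_{(c)} with (a < b < c) sorted:
  d(-3*x^2 + y*z + 3*y) includes (∂/∂z)(-3*x^2 + y*z + 3*y) dz = (y) dz, which multiplied by dx ∧ dy gives (y) dx ∧ dy ∧ dz
  d(-x*y) includes (∂/∂x)(-x*y) dx = (-y) dx, which multiplied by dy ∧ dz gives (-y) dx ∧ dy ∧ dz
Collecting like 3-forms: d(omega) = 0.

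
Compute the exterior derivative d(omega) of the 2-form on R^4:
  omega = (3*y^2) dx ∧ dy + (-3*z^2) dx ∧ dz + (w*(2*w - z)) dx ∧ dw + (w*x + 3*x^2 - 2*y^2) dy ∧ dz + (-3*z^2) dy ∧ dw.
d(omega) = (w) dx ∧ dz ∧ dw + (w + 6*x) dx ∧ dy ∧ dz + (x + 6*z) dy ∧ dz ∧ dw

For a 2-form omega = sum_{i<j} g_{ij} dx_i ∧ dx_j, the exterior derivative is
  d(omega) = sum_{i<j} d(g_{ij}) ∧ dx_i ∧ dx_j = sum_{i<j, k} (∂g_{ij}/∂x_k) dx_k ∧ dx_i ∧ dx_j.
Expand each term, using dx_k ∧ dx_i ∧ dx_j = sgn(permutation) dx_{(a)} ∧ dx_{(b)} ∧ dx_{(c)} with (a < b < c) sorted:
  d(w*(2*w - z)) includes (∂/∂z)(w*(2*w - z)) dz = (-w) dz, which multiplied by dx ∧ dw gives (w) dx ∧ dz ∧ dw
  d(w*x + 3*x^2 - 2*y^2) includes (∂/∂x)(w*x + 3*x^2 - 2*y^2) dx = (w + 6*x) dx, which multiplied by dy ∧ dz gives (w + 6*x) dx ∧ dy ∧ dz
  d(w*x + 3*x^2 - 2*y^2) includes (∂/∂w)(w*x + 3*x^2 - 2*y^2) dw = (x) dw, which multiplied by dy ∧ dz gives (x) dy ∧ dz ∧ dw
  d(-3*z^2) includes (∂/∂z)(-3*z^2) dz = (-6*z) dz, which multiplied by dy ∧ dw gives (6*z) dy ∧ dz ∧ dw
Collecting like 3-forms: d(omega) = (w) dx ∧ dz ∧ dw + (w + 6*x) dx ∧ dy ∧ dz + (x + 6*z) dy ∧ dz ∧ dw.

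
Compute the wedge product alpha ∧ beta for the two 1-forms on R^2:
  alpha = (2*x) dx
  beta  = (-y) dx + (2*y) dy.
alpha ∧ beta = (4*x*y) dx ∧ dy

Distribute the wedge, using dx_i ∧ dx_j = -dx_j ∧ dx_i and dx_i ∧ dx_i = 0. For each pair (i, j) with i < j, the coefficient of dx_i ∧ dx_j in alpha ∧ beta is (alpha_i * beta_j - alpha_j * beta_i). Collecting: alpha ∧ beta = (4*x*y) dx ∧ dy.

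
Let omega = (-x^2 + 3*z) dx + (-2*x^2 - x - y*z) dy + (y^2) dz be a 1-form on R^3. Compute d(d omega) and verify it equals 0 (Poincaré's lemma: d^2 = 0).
d(d omega) = 0

Step 1: d omega = sum_{i<j} (∂f_j/∂x_i - ∂f_i/∂x_j) dx_i ∧ dx_j:
  coeff of dx ∧ dy: -4*x - 1
  coeff of dx ∧ dz: -3
  coeff of dy ∧ dz: 3*y
Step 2: Apply d again to each 2-form coefficient. The only possible 3-form in R^3 is dx ∧ dy ∧ dz, with coefficient
  ∂(coeff of dy∧dz)/∂x - ∂(coeff of dx∧dz)/∂y + ∂(coeff of dx∧dy)/∂z
  = ∂/∂x (3*y) - ∂/∂y (-3) + ∂/∂z (-4*x - 1).
Each of these terms simplifies to sums of mixed partials that cancel in pairs. The result is 0 (by equality of mixed partials for smooth functions — Schwarz / Clairaut).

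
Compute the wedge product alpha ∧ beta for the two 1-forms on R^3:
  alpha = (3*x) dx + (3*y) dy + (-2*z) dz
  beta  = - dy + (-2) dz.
alpha ∧ beta = (-3*x) dx ∧ dy + (-6*x) dx ∧ dz + (-6*y - 2*z) dy ∧ dz

Distribute the wedge, using dx_i ∧ dx_j = -dx_j ∧ dx_i and dx_i ∧ dx_i = 0. For each pair (i, j) with i < j, the coefficient of dx_i ∧ dx_j in alpha ∧ beta is (alpha_i * beta_j - alpha_j * beta_i). Collecting: alpha ∧ beta = (-3*x) dx ∧ dy + (-6*x) dx ∧ dz + (-6*y - 2*z) dy ∧ dz.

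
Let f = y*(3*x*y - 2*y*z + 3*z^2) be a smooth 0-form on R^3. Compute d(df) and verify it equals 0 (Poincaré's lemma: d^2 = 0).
d(df) = 0

Step 1: df = sum_i (∂f/∂x_i) dx_i = (3*y^2) dx + (6*x*y - 4*y*z + 3*z^2) dy + (2*y*(-y + 3*z)) dz.
Step 2: Apply d again. Using the 1-form formula, the coefficient of dx ∧ dy in d(df) is ∂^2 f/∂x ∂y - ∂^2 f/∂y ∂x = (6*y) - (6*y) = 0 (equality of mixed partials for smooth f).
Similarly for dx ∧ dz and dy ∧ dz — all coefficients vanish. So d(df) = 0.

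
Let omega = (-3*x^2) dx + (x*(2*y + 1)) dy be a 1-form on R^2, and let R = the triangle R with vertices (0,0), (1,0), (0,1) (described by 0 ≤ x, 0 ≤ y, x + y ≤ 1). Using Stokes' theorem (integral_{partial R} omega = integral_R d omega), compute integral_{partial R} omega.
integral_(partial R) omega = 5/6

Stokes: integral_partial_R omega = integral_R d omega with d omega = (∂Q/∂x - ∂P/∂y) dx ∧ dy.
  ∂Q/∂x = 2*y + 1
  ∂P/∂y = 0
  integrand = ∂Q/∂x - ∂P/∂y = 2*y + 1.
Integrating over R: integral_0^1 integral_0^{1-x} (2*y + 1) dy dx = 5/6.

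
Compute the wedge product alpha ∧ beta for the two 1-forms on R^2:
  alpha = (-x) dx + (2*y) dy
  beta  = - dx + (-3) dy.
alpha ∧ beta = (3*x + 2*y) dx ∧ dy

Distribute the wedge, using dx_i ∧ dx_j = -dx_j ∧ dx_i and dx_i ∧ dx_i = 0. For each pair (i, j) with i < j, the coefficient of dx_i ∧ dx_j in alpha ∧ beta is (alpha_i * beta_j - alpha_j * beta_i). Collecting: alpha ∧ beta = (3*x + 2*y) dx ∧ dy.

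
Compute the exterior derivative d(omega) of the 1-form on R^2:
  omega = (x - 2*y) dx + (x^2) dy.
d(omega) = (2*x + 2) dx ∧ dy

For a 1-form omega = sum_i f_i dx_i, the exterior derivative is
  d(omega) = sum_{i < j} (∂f_j/∂x_i - ∂f_i/∂x_j) dx_i ∧ dx_j.
  coefficient of dx ∧ dy: ∂f_2/∂x - ∂f_1/∂y = ∂(x^2)/∂x - ∂(x - 2*y)/∂y = 2*x + 2
Assembling: d(omega) = (2*x + 2) dx ∧ dy.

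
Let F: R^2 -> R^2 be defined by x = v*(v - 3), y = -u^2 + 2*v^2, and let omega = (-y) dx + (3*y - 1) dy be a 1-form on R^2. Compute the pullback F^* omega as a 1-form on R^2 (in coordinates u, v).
F^* omega = (2*u*(3*u^2 - 6*v^2 + 1)) du + (-10*u^2*v - 3*u^2 + 20*v^3 + 6*v^2 - 4*v) dv

Using F^*(f dg) = (f ∘ F) d(g ∘ F), substitute each coordinate x_i by F_i(u, v) in f_i, and replace dx_i by d F_i = (∂F_i/∂u) du + (∂F_i/∂v) dv.
  For the x component: f_1(F) = u^2 - 2*v^2; d F_1 = (0) du + (2*v - 3) dv
  For the y component: f_2(F) = -3*u^2 + 6*v^2 - 1; d F_2 = (-2*u) du + (4*v) dv
Combining and collecting du, dv coefficients:
  coeff of du: 2*u*(3*u^2 - 6*v^2 + 1)
  coeff of dv: -10*u^2*v - 3*u^2 + 20*v^3 + 6*v^2 - 4*v
F^* omega = (2*u*(3*u^2 - 6*v^2 + 1)) du + (-10*u^2*v - 3*u^2 + 20*v^3 + 6*v^2 - 4*v) dv.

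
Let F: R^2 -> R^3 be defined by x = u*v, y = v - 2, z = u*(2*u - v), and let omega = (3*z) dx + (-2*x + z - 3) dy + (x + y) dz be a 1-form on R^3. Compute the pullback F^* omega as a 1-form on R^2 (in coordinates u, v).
F^* omega = (10*u^2*v - 4*u*v^2 + 4*u*v - 8*u - v^2 + 2*v) du + (6*u^3 - 4*u^2*v + 2*u^2 - 4*u*v + 2*u - 3) dv

Using F^*(f dg) = (f ∘ F) d(g ∘ F), substitute each coordinate x_i by F_i(u, v) in f_i, and replace dx_i by d F_i = (∂F_i/∂u) du + (∂F_i/∂v) dv.
  For the x component: f_1(F) = 3*u*(2*u - v); d F_1 = (v) du + (u) dv
  For the y component: f_2(F) = 2*u^2 - 3*u*v - 3; d F_2 = (0) du + (1) dv
  For the z component: f_3(F) = u*v + v - 2; d F_3 = (4*u - v) du + (-u) dv
Combining and collecting du, dv coefficients:
  coeff of du: 10*u^2*v - 4*u*v^2 + 4*u*v - 8*u - v^2 + 2*v
  coeff of dv: 6*u^3 - 4*u^2*v + 2*u^2 - 4*u*v + 2*u - 3
F^* omega = (10*u^2*v - 4*u*v^2 + 4*u*v - 8*u - v^2 + 2*v) du + (6*u^3 - 4*u^2*v + 2*u^2 - 4*u*v + 2*u - 3) dv.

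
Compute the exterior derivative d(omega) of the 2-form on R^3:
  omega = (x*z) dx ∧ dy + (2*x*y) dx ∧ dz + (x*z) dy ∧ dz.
d(omega) = (-x + z) dx ∧ dy ∧ dz

For a 2-form omega = sum_{i<j} g_{ij} dx_i ∧ dx_j, the exterior derivative is
  d(omega) = sum_{i<j} d(g_{ij}) ∧ dx_i ∧ dx_j = sum_{i<j, k} (∂g_{ij}/∂x_k) dx_k ∧ dx_i ∧ dx_j.
Expand each term, using dx_k ∧ dx_i ∧ dx_j = sgn(permutation) dx_{(a)} ∧ dx_{(b)} ∧ dx_{(c)} with (a < b < c) sorted:
  d(x*z) includes (∂/∂z)(x*z) dz = (x) dz, which multiplied by dx ∧ dy gives (x) dx ∧ dy ∧ dz
  d(2*x*y) includes (∂/∂y)(2*x*y) dy = (2*x) dy, which multiplied by dx ∧ dz gives (-2*x) dx ∧ dy ∧ dz
  d(x*z) includes (∂/∂x)(x*z) dx = (z) dx, which multiplied by dy ∧ dz gives (z) dx ∧ dy ∧ dz
Collecting like 3-forms: d(omega) = (-x + z) dx ∧ dy ∧ dz.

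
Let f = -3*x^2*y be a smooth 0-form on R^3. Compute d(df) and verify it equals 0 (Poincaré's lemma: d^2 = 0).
d(df) = 0

Step 1: df = sum_i (∂f/∂x_i) dx_i = (-6*x*y) dx + (-3*x^2) dy + (0) dz.
Step 2: Apply d again. Using the 1-form formula, the coefficient of dx ∧ dy in d(df) is ∂^2 f/∂x ∂y - ∂^2 f/∂y ∂x = (-6*x) - (-6*x) = 0 (equality of mixed partials for smooth f).
Similarly for dx ∧ dz and dy ∧ dz — all coefficients vanish. So d(df) = 0.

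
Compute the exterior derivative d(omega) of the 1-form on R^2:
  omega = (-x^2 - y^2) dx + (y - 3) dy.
d(omega) = (2*y) dx ∧ dy

For a 1-form omega = sum_i f_i dx_i, the exterior derivative is
  d(omega) = sum_{i < j} (∂f_j/∂x_i - ∂f_i/∂x_j) dx_i ∧ dx_j.
  coefficient of dx ∧ dy: ∂f_2/∂x - ∂f_1/∂y = ∂(y - 3)/∂x - ∂(-x^2 - y^2)/∂y = 2*y
Assembling: d(omega) = (2*y) dx ∧ dy.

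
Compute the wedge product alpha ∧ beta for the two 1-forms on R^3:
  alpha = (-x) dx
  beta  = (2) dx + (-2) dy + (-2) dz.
alpha ∧ beta = (2*x) dx ∧ dy + (2*x) dx ∧ dz

Distribute the wedge, using dx_i ∧ dx_j = -dx_j ∧ dx_i and dx_i ∧ dx_i = 0. For each pair (i, j) with i < j, the coefficient of dx_i ∧ dx_j in alpha ∧ beta is (alpha_i * beta_j - alpha_j * beta_i). Collecting: alpha ∧ beta = (2*x) dx ∧ dy + (2*x) dx ∧ dz.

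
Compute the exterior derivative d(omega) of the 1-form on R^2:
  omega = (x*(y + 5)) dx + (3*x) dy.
d(omega) = (3 - x) dx ∧ dy

For a 1-form omega = sum_i f_i dx_i, the exterior derivative is
  d(omega) = sum_{i < j} (∂f_j/∂x_i - ∂f_i/∂x_j) dx_i ∧ dx_j.
  coefficient of dx ∧ dy: ∂f_2/∂x - ∂f_1/∂y = ∂(3*x)/∂x - ∂(x*(y + 5))/∂y = 3 - x
Assembling: d(omega) = (3 - x) dx ∧ dy.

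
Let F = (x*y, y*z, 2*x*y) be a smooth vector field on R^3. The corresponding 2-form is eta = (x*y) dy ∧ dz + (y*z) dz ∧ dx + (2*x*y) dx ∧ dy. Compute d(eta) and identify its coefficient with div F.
d(eta) = (y + z) dx ∧ dy ∧ dz; div F = y + z

For a 2-form in R^3 of the form above, applying d gives a 3-form with coefficient ∂P/∂x + ∂Q/∂y + ∂R/∂z:
  ∂P/∂x = y
  ∂Q/∂y = z
  ∂R/∂z = 0
Sum = y + z, which is exactly div F.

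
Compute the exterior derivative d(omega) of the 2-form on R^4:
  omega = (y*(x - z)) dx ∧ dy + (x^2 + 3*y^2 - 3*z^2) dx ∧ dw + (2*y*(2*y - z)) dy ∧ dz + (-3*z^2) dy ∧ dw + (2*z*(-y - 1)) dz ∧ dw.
d(omega) = (-y) dx ∧ dy ∧ dz + (-6*y) dx ∧ dy ∧ dw + (6*z) dx ∧ dz ∧ dw + (4*z) dy ∧ dz ∧ dw

For a 2-form omega = sum_{i<j} g_{ij} dx_i ∧ dx_j, the exterior derivative is
  d(omega) = sum_{i<j} d(g_{ij}) ∧ dx_i ∧ dx_j = sum_{i<j, k} (∂g_{ij}/∂x_k) dx_k ∧ dx_i ∧ dx_j.
Expand each term, using dx_k ∧ dx_i ∧ dx_j = sgn(permutation) dx_{(a)} ∧ dx_{(b)} ∧ dx_{(c)} with (a < b < c) sorted:
  d(y*(x - z)) includes (∂/∂z)(y*(x - z)) dz = (-y) dz, which multiplied by dx ∧ dy gives (-y) dx ∧ dy ∧ dz
  d(x^2 + 3*y^2 - 3*z^2) includes (∂/∂y)(x^2 + 3*y^2 - 3*z^2) dy = (6*y) dy, which multiplied by dx ∧ dw gives (-6*y) dx ∧ dy ∧ dw
  d(x^2 + 3*y^2 - 3*z^2) includes (∂/∂z)(x^2 + 3*y^2 - 3*z^2) dz = (-6*z) dz, which multiplied by dx ∧ dw gives (6*z) dx ∧ dz ∧ dw
  d(-3*z^2) includes (∂/∂z)(-3*z^2) dz = (-6*z) dz, which multiplied by dy ∧ dw gives (6*z) dy ∧ dz ∧ dw
  d(2*z*(-y - 1)) includes (∂/∂y)(2*z*(-y - 1)) dy = (-2*z) dy, which multiplied by dz ∧ dw gives (-2*z) dy ∧ dz ∧ dw
Collecting like 3-forms: d(omega) = (-y) dx ∧ dy ∧ dz + (-6*y) dx ∧ dy ∧ dw + (6*z) dx ∧ dz ∧ dw + (4*z) dy ∧ dz ∧ dw.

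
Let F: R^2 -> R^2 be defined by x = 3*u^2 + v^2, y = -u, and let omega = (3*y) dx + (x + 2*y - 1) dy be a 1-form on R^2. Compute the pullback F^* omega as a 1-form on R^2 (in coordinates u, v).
F^* omega = (-21*u^2 + 2*u - v^2 + 1) du + (-6*u*v) dv

Using F^*(f dg) = (f ∘ F) d(g ∘ F), substitute each coordinate x_i by F_i(u, v) in f_i, and replace dx_i by d F_i = (∂F_i/∂u) du + (∂F_i/∂v) dv.
  For the x component: f_1(F) = -3*u; d F_1 = (6*u) du + (2*v) dv
  For the y component: f_2(F) = 3*u^2 - 2*u + v^2 - 1; d F_2 = (-1) du + (0) dv
Combining and collecting du, dv coefficients:
  coeff of du: -21*u^2 + 2*u - v^2 + 1
  coeff of dv: -6*u*v
F^* omega = (-21*u^2 + 2*u - v^2 + 1) du + (-6*u*v) dv.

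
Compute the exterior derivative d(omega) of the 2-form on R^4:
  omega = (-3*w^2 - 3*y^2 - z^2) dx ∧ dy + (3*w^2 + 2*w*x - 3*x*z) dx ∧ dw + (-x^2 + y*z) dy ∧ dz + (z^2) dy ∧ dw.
d(omega) = (-2*x - 2*z) dx ∧ dy ∧ dz + (-6*w) dx ∧ dy ∧ dw + (3*x) dx ∧ dz ∧ dw + (-2*z) dy ∧ dz ∧ dw

For a 2-form omega = sum_{i<j} g_{ij} dx_i ∧ dx_j, the exterior derivative is
  d(omega) = sum_{i<j} d(g_{ij}) ∧ dx_i ∧ dx_j = sum_{i<j, k} (∂g_{ij}/∂x_k) dx_k ∧ dx_i ∧ dx_j.
Expand each term, using dx_k ∧ dx_i ∧ dx_j = sgn(permutation) dx_{(a)} ∧ dx_{(b)} ∧ dx_{(c)} with (a < b < c) sorted:
  d(-3*w^2 - 3*y^2 - z^2) includes (∂/∂z)(-3*w^2 - 3*y^2 - z^2) dz = (-2*z) dz, which multiplied by dx ∧ dy gives (-2*z) dx ∧ dy ∧ dz
  d(-3*w^2 - 3*y^2 - z^2) includes (∂/∂w)(-3*w^2 - 3*y^2 - z^2) dw = (-6*w) dw, which multiplied by dx ∧ dy gives (-6*w) dx ∧ dy ∧ dw
  d(3*w^2 + 2*w*x - 3*x*z) includes (∂/∂z)(3*w^2 + 2*w*x - 3*x*z) dz = (-3*x) dz, which multiplied by dx ∧ dw gives (3*x) dx ∧ dz ∧ dw
  d(-x^2 + y*z) includes (∂/∂x)(-x^2 + y*z) dx = (-2*x) dx, which multiplied by dy ∧ dz gives (-2*x) dx ∧ dy ∧ dz
  d(z^2) includes (∂/∂z)(z^2) dz = (2*z) dz, which multiplied by dy ∧ dw gives (-2*z) dy ∧ dz ∧ dw
Collecting like 3-forms: d(omega) = (-2*x - 2*z) dx ∧ dy ∧ dz + (-6*w) dx ∧ dy ∧ dw + (3*x) dx ∧ dz ∧ dw + (-2*z) dy ∧ dz ∧ dw.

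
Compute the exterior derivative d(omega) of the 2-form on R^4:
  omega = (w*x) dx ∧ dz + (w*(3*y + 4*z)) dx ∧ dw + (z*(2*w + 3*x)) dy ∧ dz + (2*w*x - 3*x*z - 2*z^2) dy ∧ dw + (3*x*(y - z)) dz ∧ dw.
d(omega) = (-4*w + x + 3*y - 3*z) dx ∧ dz ∧ dw + (-w - 3*z) dx ∧ dy ∧ dw + (3*z) dx ∧ dy ∧ dz + (6*x + 6*z) dy ∧ dz ∧ dw

For a 2-form omega = sum_{i<j} g_{ij} dx_i ∧ dx_j, the exterior derivative is
  d(omega) = sum_{i<j} d(g_{ij}) ∧ dx_i ∧ dx_j = sum_{i<j, k} (∂g_{ij}/∂x_k) dx_k ∧ dx_i ∧ dx_j.
Expand each term, using dx_k ∧ dx_i ∧ dx_j = sgn(permutation) dx_{(a)} ∧ dx_{(b)} ∧ dx_{(c)} with (a < b < c) sorted:
  d(w*x) includes (∂/∂w)(w*x) dw = (x) dw, which multiplied by dx ∧ dz gives (x) dx ∧ dz ∧ dw
  d(w*(3*y + 4*z)) includes (∂/∂y)(w*(3*y + 4*z)) dy = (3*w) dy, which multiplied by dx ∧ dw gives (-3*w) dx ∧ dy ∧ dw
  d(w*(3*y + 4*z)) includes (∂/∂z)(w*(3*y + 4*z)) dz = (4*w) dz, which multiplied by dx ∧ dw gives (-4*w) dx ∧ dz ∧ dw
  d(z*(2*w + 3*x)) includes (∂/∂x)(z*(2*w + 3*x)) dx = (3*z) dx, which multiplied by dy ∧ dz gives (3*z) dx ∧ dy ∧ dz
  d(z*(2*w + 3*x)) includes (∂/∂w)(z*(2*w + 3*x)) dw = (2*z) dw, which multiplied by dy ∧ dz gives (2*z) dy ∧ dz ∧ dw
  d(2*w*x - 3*x*z - 2*z^2) includes (∂/∂x)(2*w*x - 3*x*z - 2*z^2) dx = (2*w - 3*z) dx, which multiplied by dy ∧ dw gives (2*w - 3*z) dx ∧ dy ∧ dw
  d(2*w*x - 3*x*z - 2*z^2) includes (∂/∂z)(2*w*x - 3*x*z - 2*z^2) dz = (-3*x - 4*z) dz, which multiplied by dy ∧ dw gives (3*x + 4*z) dy ∧ dz ∧ dw
  d(3*x*(y - z)) includes (∂/∂x)(3*x*(y - z)) dx = (3*y - 3*z) dx, which multiplied by dz ∧ dw gives (3*y - 3*z) dx ∧ dz ∧ dw
  d(3*x*(y - z)) includes (∂/∂y)(3*x*(y - z)) dy = (3*x) dy, which multiplied by dz ∧ dw gives (3*x) dy ∧ dz ∧ dw
Collecting like 3-forms: d(omega) = (-4*w + x + 3*y - 3*z) dx ∧ dz ∧ dw + (-w - 3*z) dx ∧ dy ∧ dw + (3*z) dx ∧ dy ∧ dz + (6*x + 6*z) dy ∧ dz ∧ dw.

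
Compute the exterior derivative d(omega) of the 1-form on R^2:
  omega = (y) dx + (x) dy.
d(omega) = 0

For a 1-form omega = sum_i f_i dx_i, the exterior derivative is
  d(omega) = sum_{i < j} (∂f_j/∂x_i - ∂f_i/∂x_j) dx_i ∧ dx_j.

Assembling: d(omega) = 0.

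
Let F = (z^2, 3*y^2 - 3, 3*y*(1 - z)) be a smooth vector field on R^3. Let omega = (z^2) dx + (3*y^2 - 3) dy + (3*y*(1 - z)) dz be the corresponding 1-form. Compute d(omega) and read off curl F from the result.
d(omega) = (3 - 3*z) dy ∧ dz + (2*z) dz ∧ dx + (0) dx ∧ dy; curl F = (3 - 3*z, 2*z, 0)

d omega = sum_{i<j} (∂f_j/∂x_i - ∂f_i/∂x_j) dx_i ∧ dx_j. Under the identification (dy ∧ dz, dz ∧ dx, dx ∧ dy) ↔ (e_x, e_y, e_z), the coefficients are exactly the components of curl F. Compute:
  ∂R/∂y - ∂Q/∂z = (3 - 3*z) - (0) = 3 - 3*z
  ∂P/∂z - ∂R/∂x = (2*z) - (0) = 2*z
  ∂Q/∂x - ∂P/∂y = (0) - (0) = 0.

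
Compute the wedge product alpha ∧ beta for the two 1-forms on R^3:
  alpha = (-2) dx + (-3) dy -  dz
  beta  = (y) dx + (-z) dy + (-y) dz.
alpha ∧ beta = (3*y + 2*z) dx ∧ dy + (3*y) dx ∧ dz + (3*y - z) dy ∧ dz

Distribute the wedge, using dx_i ∧ dx_j = -dx_j ∧ dx_i and dx_i ∧ dx_i = 0. For each pair (i, j) with i < j, the coefficient of dx_i ∧ dx_j in alpha ∧ beta is (alpha_i * beta_j - alpha_j * beta_i). Collecting: alpha ∧ beta = (3*y + 2*z) dx ∧ dy + (3*y) dx ∧ dz + (3*y - z) dy ∧ dz.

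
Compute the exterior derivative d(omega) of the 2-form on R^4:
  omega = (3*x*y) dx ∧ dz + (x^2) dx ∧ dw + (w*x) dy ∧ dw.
d(omega) = (-3*x) dx ∧ dy ∧ dz + (w) dx ∧ dy ∧ dw

For a 2-form omega = sum_{i<j} g_{ij} dx_i ∧ dx_j, the exterior derivative is
  d(omega) = sum_{i<j} d(g_{ij}) ∧ dx_i ∧ dx_j = sum_{i<j, k} (∂g_{ij}/∂x_k) dx_k ∧ dx_i ∧ dx_j.
Expand each term, using dx_k ∧ dx_i ∧ dx_j = sgn(permutation) dx_{(a)} ∧ dx_{(b)} ∧ dx_{(c)} with (a < b < c) sorted:
  d(3*x*y) includes (∂/∂y)(3*x*y) dy = (3*x) dy, which multiplied by dx ∧ dz gives (-3*x) dx ∧ dy ∧ dz
  d(w*x) includes (∂/∂x)(w*x) dx = (w) dx, which multiplied by dy ∧ dw gives (w) dx ∧ dy ∧ dw
Collecting like 3-forms: d(omega) = (-3*x) dx ∧ dy ∧ dz + (w) dx ∧ dy ∧ dw.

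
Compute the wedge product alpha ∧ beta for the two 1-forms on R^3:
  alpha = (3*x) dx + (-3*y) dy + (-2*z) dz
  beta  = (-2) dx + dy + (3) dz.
alpha ∧ beta = (3*x - 6*y) dx ∧ dy + (9*x - 4*z) dx ∧ dz + (-9*y + 2*z) dy ∧ dz

Distribute the wedge, using dx_i ∧ dx_j = -dx_j ∧ dx_i and dx_i ∧ dx_i = 0. For each pair (i, j) with i < j, the coefficient of dx_i ∧ dx_j in alpha ∧ beta is (alpha_i * beta_j - alpha_j * beta_i). Collecting: alpha ∧ beta = (3*x - 6*y) dx ∧ dy + (9*x - 4*z) dx ∧ dz + (-9*y + 2*z) dy ∧ dz.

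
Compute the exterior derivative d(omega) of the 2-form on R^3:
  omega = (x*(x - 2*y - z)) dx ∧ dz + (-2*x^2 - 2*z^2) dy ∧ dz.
d(omega) = (-2*x) dx ∧ dy ∧ dz

For a 2-form omega = sum_{i<j} g_{ij} dx_i ∧ dx_j, the exterior derivative is
  d(omega) = sum_{i<j} d(g_{ij}) ∧ dx_i ∧ dx_j = sum_{i<j, k} (∂g_{ij}/∂x_k) dx_k ∧ dx_i ∧ dx_j.
Expand each term, using dx_k ∧ dx_i ∧ dx_j = sgn(permutation) dx_{(a)} ∧ dx_{(b)} ∧ dx_{(c)} with (a < b < c) sorted:
  d(x*(x - 2*y - z)) includes (∂/∂y)(x*(x - 2*y - z)) dy = (-2*x) dy, which multiplied by dx ∧ dz gives (2*x) dx ∧ dy ∧ dz
  d(-2*x^2 - 2*z^2) includes (∂/∂x)(-2*x^2 - 2*z^2) dx = (-4*x) dx, which multiplied by dy ∧ dz gives (-4*x) dx ∧ dy ∧ dz
Collecting like 3-forms: d(omega) = (-2*x) dx ∧ dy ∧ dz.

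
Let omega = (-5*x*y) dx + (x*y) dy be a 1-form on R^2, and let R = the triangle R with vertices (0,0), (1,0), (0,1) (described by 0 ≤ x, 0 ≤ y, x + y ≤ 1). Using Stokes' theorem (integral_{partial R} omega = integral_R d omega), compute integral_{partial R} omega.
integral_(partial R) omega = 1

Stokes: integral_partial_R omega = integral_R d omega with d omega = (∂Q/∂x - ∂P/∂y) dx ∧ dy.
  ∂Q/∂x = y
  ∂P/∂y = -5*x
  integrand = ∂Q/∂x - ∂P/∂y = 5*x + y.
Integrating over R: integral_0^1 integral_0^{1-x} (5*x + y) dy dx = 1.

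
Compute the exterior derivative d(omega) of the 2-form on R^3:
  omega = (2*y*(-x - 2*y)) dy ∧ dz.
d(omega) = (-2*y) dx ∧ dy ∧ dz

For a 2-form omega = sum_{i<j} g_{ij} dx_i ∧ dx_j, the exterior derivative is
  d(omega) = sum_{i<j} d(g_{ij}) ∧ dx_i ∧ dx_j = sum_{i<j, k} (∂g_{ij}/∂x_k) dx_k ∧ dx_i ∧ dx_j.
Expand each term, using dx_k ∧ dx_i ∧ dx_j = sgn(permutation) dx_{(a)} ∧ dx_{(b)} ∧ dx_{(c)} with (a < b < c) sorted:
  d(2*y*(-x - 2*y)) includes (∂/∂x)(2*y*(-x - 2*y)) dx = (-2*y) dx, which multiplied by dy ∧ dz gives (-2*y) dx ∧ dy ∧ dz
Collecting like 3-forms: d(omega) = (-2*y) dx ∧ dy ∧ dz.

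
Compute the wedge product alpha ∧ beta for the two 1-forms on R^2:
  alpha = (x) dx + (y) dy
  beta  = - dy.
alpha ∧ beta = (-x) dx ∧ dy

Distribute the wedge, using dx_i ∧ dx_j = -dx_j ∧ dx_i and dx_i ∧ dx_i = 0. For each pair (i, j) with i < j, the coefficient of dx_i ∧ dx_j in alpha ∧ beta is (alpha_i * beta_j - alpha_j * beta_i). Collecting: alpha ∧ beta = (-x) dx ∧ dy.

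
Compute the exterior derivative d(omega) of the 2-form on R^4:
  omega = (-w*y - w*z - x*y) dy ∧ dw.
d(omega) = (-y) dx ∧ dy ∧ dw + (w) dy ∧ dz ∧ dw

For a 2-form omega = sum_{i<j} g_{ij} dx_i ∧ dx_j, the exterior derivative is
  d(omega) = sum_{i<j} d(g_{ij}) ∧ dx_i ∧ dx_j = sum_{i<j, k} (∂g_{ij}/∂x_k) dx_k ∧ dx_i ∧ dx_j.
Expand each term, using dx_k ∧ dx_i ∧ dx_j = sgn(permutation) dx_{(a)} ∧ dx_{(b)} ∧ dx_{(c)} with (a < b < c) sorted:
  d(-w*y - w*z - x*y) includes (∂/∂x)(-w*y - w*z - x*y) dx = (-y) dx, which multiplied by dy ∧ dw gives (-y) dx ∧ dy ∧ dw
  d(-w*y - w*z - x*y) includes (∂/∂z)(-w*y - w*z - x*y) dz = (-w) dz, which multiplied by dy ∧ dw gives (w) dy ∧ dz ∧ dw
Collecting like 3-forms: d(omega) = (-y) dx ∧ dy ∧ dw + (w) dy ∧ dz ∧ dw.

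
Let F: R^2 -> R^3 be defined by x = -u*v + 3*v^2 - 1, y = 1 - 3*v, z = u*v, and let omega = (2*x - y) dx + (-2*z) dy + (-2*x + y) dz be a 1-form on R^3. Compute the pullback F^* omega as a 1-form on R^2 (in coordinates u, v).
F^* omega = (2*v*(2*u*v - 6*v^2 - 3*v + 3)) du + (4*u^2*v - 24*u*v^2 + 6*u + 36*v^3 + 18*v^2 - 18*v) dv

Using F^*(f dg) = (f ∘ F) d(g ∘ F), substitute each coordinate x_i by F_i(u, v) in f_i, and replace dx_i by d F_i = (∂F_i/∂u) du + (∂F_i/∂v) dv.
  For the x component: f_1(F) = -2*u*v + 6*v^2 + 3*v - 3; d F_1 = (-v) du + (-u + 6*v) dv
  For the y component: f_2(F) = -2*u*v; d F_2 = (0) du + (-3) dv
  For the z component: f_3(F) = 2*u*v - 6*v^2 - 3*v + 3; d F_3 = (v) du + (u) dv
Combining and collecting du, dv coefficients:
  coeff of du: 2*v*(2*u*v - 6*v^2 - 3*v + 3)
  coeff of dv: 4*u^2*v - 24*u*v^2 + 6*u + 36*v^3 + 18*v^2 - 18*v
F^* omega = (2*v*(2*u*v - 6*v^2 - 3*v + 3)) du + (4*u^2*v - 24*u*v^2 + 6*u + 36*v^3 + 18*v^2 - 18*v) dv.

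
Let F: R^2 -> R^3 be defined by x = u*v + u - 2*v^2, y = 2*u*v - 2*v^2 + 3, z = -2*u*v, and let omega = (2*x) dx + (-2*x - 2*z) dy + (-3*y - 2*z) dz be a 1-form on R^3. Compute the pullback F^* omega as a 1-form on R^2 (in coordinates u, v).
F^* omega = (10*u*v^2 + 2*u - 8*v^3 - 4*v^2 + 18*v) du + (2*u*(5*u*v - u - 12*v^2 + 9)) dv

Using F^*(f dg) = (f ∘ F) d(g ∘ F), substitute each coordinate x_i by F_i(u, v) in f_i, and replace dx_i by d F_i = (∂F_i/∂u) du + (∂F_i/∂v) dv.
  For the x component: f_1(F) = 2*u*v + 2*u - 4*v^2; d F_1 = (v + 1) du + (u - 4*v) dv
  For the y component: f_2(F) = 2*u*v - 2*u + 4*v^2; d F_2 = (2*v) du + (2*u - 4*v) dv
  For the z component: f_3(F) = -2*u*v + 6*v^2 - 9; d F_3 = (-2*v) du + (-2*u) dv
Combining and collecting du, dv coefficients:
  coeff of du: 10*u*v^2 + 2*u - 8*v^3 - 4*v^2 + 18*v
  coeff of dv: 2*u*(5*u*v - u - 12*v^2 + 9)
F^* omega = (10*u*v^2 + 2*u - 8*v^3 - 4*v^2 + 18*v) du + (2*u*(5*u*v - u - 12*v^2 + 9)) dv.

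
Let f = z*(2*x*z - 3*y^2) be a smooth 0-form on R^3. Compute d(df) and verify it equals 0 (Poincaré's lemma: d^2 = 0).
d(df) = 0

Step 1: df = sum_i (∂f/∂x_i) dx_i = (2*z^2) dx + (-6*y*z) dy + (4*x*z - 3*y^2) dz.
Step 2: Apply d again. Using the 1-form formula, the coefficient of dx ∧ dy in d(df) is ∂^2 f/∂x ∂y - ∂^2 f/∂y ∂x = (0) - (0) = 0 (equality of mixed partials for smooth f).
Similarly for dx ∧ dz and dy ∧ dz — all coefficients vanish. So d(df) = 0.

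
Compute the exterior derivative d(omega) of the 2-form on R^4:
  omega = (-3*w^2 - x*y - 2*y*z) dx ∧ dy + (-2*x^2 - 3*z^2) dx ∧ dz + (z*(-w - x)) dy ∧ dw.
d(omega) = (-2*y) dx ∧ dy ∧ dz + (-6*w - z) dx ∧ dy ∧ dw + (w + x) dy ∧ dz ∧ dw

For a 2-form omega = sum_{i<j} g_{ij} dx_i ∧ dx_j, the exterior derivative is
  d(omega) = sum_{i<j} d(g_{ij}) ∧ dx_i ∧ dx_j = sum_{i<j, k} (∂g_{ij}/∂x_k) dx_k ∧ dx_i ∧ dx_j.
Expand each term, using dx_k ∧ dx_i ∧ dx_j = sgn(permutation) dx_{(a)} ∧ dx_{(b)} ∧ dx_{(c)} with (a < b < c) sorted:
  d(-3*w^2 - x*y - 2*y*z) includes (∂/∂z)(-3*w^2 - x*y - 2*y*z) dz = (-2*y) dz, which multiplied by dx ∧ dy gives (-2*y) dx ∧ dy ∧ dz
  d(-3*w^2 - x*y - 2*y*z) includes (∂/∂w)(-3*w^2 - x*y - 2*y*z) dw = (-6*w) dw, which multiplied by dx ∧ dy gives (-6*w) dx ∧ dy ∧ dw
  d(z*(-w - x)) includes (∂/∂x)(z*(-w - x)) dx = (-z) dx, which multiplied by dy ∧ dw gives (-z) dx ∧ dy ∧ dw
  d(z*(-w - x)) includes (∂/∂z)(z*(-w - x)) dz = (-w - x) dz, which multiplied by dy ∧ dw gives (w + x) dy ∧ dz ∧ dw
Collecting like 3-forms: d(omega) = (-2*y) dx ∧ dy ∧ dz + (-6*w - z) dx ∧ dy ∧ dw + (w + x) dy ∧ dz ∧ dw.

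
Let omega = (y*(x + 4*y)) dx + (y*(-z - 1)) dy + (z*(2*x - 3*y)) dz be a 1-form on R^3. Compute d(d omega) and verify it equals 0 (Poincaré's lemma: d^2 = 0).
d(d omega) = 0

Step 1: d omega = sum_{i<j} (∂f_j/∂x_i - ∂f_i/∂x_j) dx_i ∧ dx_j:
  coeff of dx ∧ dy: -x - 8*y
  coeff of dx ∧ dz: 2*z
  coeff of dy ∧ dz: y - 3*z
Step 2: Apply d again to each 2-form coefficient. The only possible 3-form in R^3 is dx ∧ dy ∧ dz, with coefficient
  ∂(coeff of dy∧dz)/∂x - ∂(coeff of dx∧dz)/∂y + ∂(coeff of dx∧dy)/∂z
  = ∂/∂x (y - 3*z) - ∂/∂y (2*z) + ∂/∂z (-x - 8*y).
Each of these terms simplifies to sums of mixed partials that cancel in pairs. The result is 0 (by equality of mixed partials for smooth functions — Schwarz / Clairaut).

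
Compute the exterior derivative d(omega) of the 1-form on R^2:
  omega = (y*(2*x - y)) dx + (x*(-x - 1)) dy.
d(omega) = (-4*x + 2*y - 1) dx ∧ dy

For a 1-form omega = sum_i f_i dx_i, the exterior derivative is
  d(omega) = sum_{i < j} (∂f_j/∂x_i - ∂f_i/∂x_j) dx_i ∧ dx_j.
  coefficient of dx ∧ dy: ∂f_2/∂x - ∂f_1/∂y = ∂(x*(-x - 1))/∂x - ∂(y*(2*x - y))/∂y = -4*x + 2*y - 1
Assembling: d(omega) = (-4*x + 2*y - 1) dx ∧ dy.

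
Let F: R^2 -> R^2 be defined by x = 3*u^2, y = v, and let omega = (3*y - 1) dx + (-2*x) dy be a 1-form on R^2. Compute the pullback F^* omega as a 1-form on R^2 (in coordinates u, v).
F^* omega = (6*u*(3*v - 1)) du + (-6*u^2) dv

Using F^*(f dg) = (f ∘ F) d(g ∘ F), substitute each coordinate x_i by F_i(u, v) in f_i, and replace dx_i by d F_i = (∂F_i/∂u) du + (∂F_i/∂v) dv.
  For the x component: f_1(F) = 3*v - 1; d F_1 = (6*u) du + (0) dv
  For the y component: f_2(F) = -6*u^2; d F_2 = (0) du + (1) dv
Combining and collecting du, dv coefficients:
  coeff of du: 6*u*(3*v - 1)
  coeff of dv: -6*u^2
F^* omega = (6*u*(3*v - 1)) du + (-6*u^2) dv.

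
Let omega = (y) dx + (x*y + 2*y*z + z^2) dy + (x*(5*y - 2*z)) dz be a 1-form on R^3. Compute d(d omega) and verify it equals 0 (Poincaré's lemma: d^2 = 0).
d(d omega) = 0

Step 1: d omega = sum_{i<j} (∂f_j/∂x_i - ∂f_i/∂x_j) dx_i ∧ dx_j:
  coeff of dx ∧ dy: y - 1
  coeff of dx ∧ dz: 5*y - 2*z
  coeff of dy ∧ dz: 5*x - 2*y - 2*z
Step 2: Apply d again to each 2-form coefficient. The only possible 3-form in R^3 is dx ∧ dy ∧ dz, with coefficient
  ∂(coeff of dy∧dz)/∂x - ∂(coeff of dx∧dz)/∂y + ∂(coeff of dx∧dy)/∂z
  = ∂/∂x (5*x - 2*y - 2*z) - ∂/∂y (5*y - 2*z) + ∂/∂z (y - 1).
Each of these terms simplifies to sums of mixed partials that cancel in pairs. The result is 0 (by equality of mixed partials for smooth functions — Schwarz / Clairaut).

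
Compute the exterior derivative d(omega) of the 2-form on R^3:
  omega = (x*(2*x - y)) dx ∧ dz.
d(omega) = (x) dx ∧ dy ∧ dz

For a 2-form omega = sum_{i<j} g_{ij} dx_i ∧ dx_j, the exterior derivative is
  d(omega) = sum_{i<j} d(g_{ij}) ∧ dx_i ∧ dx_j = sum_{i<j, k} (∂g_{ij}/∂x_k) dx_k ∧ dx_i ∧ dx_j.
Expand each term, using dx_k ∧ dx_i ∧ dx_j = sgn(permutation) dx_{(a)} ∧ dx_{(b)} ∧ dx_{(c)} with (a < b < c) sorted:
  d(x*(2*x - y)) includes (∂/∂y)(x*(2*x - y)) dy = (-x) dy, which multiplied by dx ∧ dz gives (x) dx ∧ dy ∧ dz
Collecting like 3-forms: d(omega) = (x) dx ∧ dy ∧ dz.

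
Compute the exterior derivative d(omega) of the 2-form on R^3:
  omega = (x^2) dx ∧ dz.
d(omega) = 0

For a 2-form omega = sum_{i<j} g_{ij} dx_i ∧ dx_j, the exterior derivative is
  d(omega) = sum_{i<j} d(g_{ij}) ∧ dx_i ∧ dx_j = sum_{i<j, k} (∂g_{ij}/∂x_k) dx_k ∧ dx_i ∧ dx_j.
Expand each term, using dx_k ∧ dx_i ∧ dx_j = sgn(permutation) dx_{(a)} ∧ dx_{(b)} ∧ dx_{(c)} with (a < b < c) sorted:

Collecting like 3-forms: d(omega) = 0.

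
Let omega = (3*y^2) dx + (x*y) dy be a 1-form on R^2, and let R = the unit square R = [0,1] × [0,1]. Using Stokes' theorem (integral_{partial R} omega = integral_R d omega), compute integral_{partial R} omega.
integral_(partial R) omega = -5/2

Stokes: integral_partial_R omega = integral_R d omega with d omega = (∂Q/∂x - ∂P/∂y) dx ∧ dy.
  ∂Q/∂x = y
  ∂P/∂y = 6*y
  integrand = ∂Q/∂x - ∂P/∂y = -5*y.
Integrating over R: integral_0^1 integral_0^1 (-5*y) dx dy = -5/2.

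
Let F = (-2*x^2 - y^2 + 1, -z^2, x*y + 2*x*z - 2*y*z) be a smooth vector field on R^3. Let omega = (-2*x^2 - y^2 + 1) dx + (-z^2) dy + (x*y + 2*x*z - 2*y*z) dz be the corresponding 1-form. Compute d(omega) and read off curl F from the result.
d(omega) = (x) dy ∧ dz + (-y - 2*z) dz ∧ dx + (2*y) dx ∧ dy; curl F = (x, -y - 2*z, 2*y)

d omega = sum_{i<j} (∂f_j/∂x_i - ∂f_i/∂x_j) dx_i ∧ dx_j. Under the identification (dy ∧ dz, dz ∧ dx, dx ∧ dy) ↔ (e_x, e_y, e_z), the coefficients are exactly the components of curl F. Compute:
  ∂R/∂y - ∂Q/∂z = (x - 2*z) - (-2*z) = x
  ∂P/∂z - ∂R/∂x = (0) - (y + 2*z) = -y - 2*z
  ∂Q/∂x - ∂P/∂y = (0) - (-2*y) = 2*y.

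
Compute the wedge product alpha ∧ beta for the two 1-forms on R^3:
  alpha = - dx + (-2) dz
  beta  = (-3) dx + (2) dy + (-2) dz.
alpha ∧ beta = (-2) dx ∧ dy + (-4) dx ∧ dz + (4) dy ∧ dz

Distribute the wedge, using dx_i ∧ dx_j = -dx_j ∧ dx_i and dx_i ∧ dx_i = 0. For each pair (i, j) with i < j, the coefficient of dx_i ∧ dx_j in alpha ∧ beta is (alpha_i * beta_j - alpha_j * beta_i). Collecting: alpha ∧ beta = (-2) dx ∧ dy + (-4) dx ∧ dz + (4) dy ∧ dz.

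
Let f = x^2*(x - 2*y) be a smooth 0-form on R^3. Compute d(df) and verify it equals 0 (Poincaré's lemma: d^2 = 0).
d(df) = 0

Step 1: df = sum_i (∂f/∂x_i) dx_i = (x*(3*x - 4*y)) dx + (-2*x^2) dy + (0) dz.
Step 2: Apply d again. Using the 1-form formula, the coefficient of dx ∧ dy in d(df) is ∂^2 f/∂x ∂y - ∂^2 f/∂y ∂x = (-4*x) - (-4*x) = 0 (equality of mixed partials for smooth f).
Similarly for dx ∧ dz and dy ∧ dz — all coefficients vanish. So d(df) = 0.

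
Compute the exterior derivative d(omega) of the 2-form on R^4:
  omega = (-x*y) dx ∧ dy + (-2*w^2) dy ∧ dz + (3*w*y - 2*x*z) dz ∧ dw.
d(omega) = (-w) dy ∧ dz ∧ dw + (-2*z) dx ∧ dz ∧ dw

For a 2-form omega = sum_{i<j} g_{ij} dx_i ∧ dx_j, the exterior derivative is
  d(omega) = sum_{i<j} d(g_{ij}) ∧ dx_i ∧ dx_j = sum_{i<j, k} (∂g_{ij}/∂x_k) dx_k ∧ dx_i ∧ dx_j.
Expand each term, using dx_k ∧ dx_i ∧ dx_j = sgn(permutation) dx_{(a)} ∧ dx_{(b)} ∧ dx_{(c)} with (a < b < c) sorted:
  d(-2*w^2) includes (∂/∂w)(-2*w^2) dw = (-4*w) dw, which multiplied by dy ∧ dz gives (-4*w) dy ∧ dz ∧ dw
  d(3*w*y - 2*x*z) includes (∂/∂x)(3*w*y - 2*x*z) dx = (-2*z) dx, which multiplied by dz ∧ dw gives (-2*z) dx ∧ dz ∧ dw
  d(3*w*y - 2*x*z) includes (∂/∂y)(3*w*y - 2*x*z) dy = (3*w) dy, which multiplied by dz ∧ dw gives (3*w) dy ∧ dz ∧ dw
Collecting like 3-forms: d(omega) = (-w) dy ∧ dz ∧ dw + (-2*z) dx ∧ dz ∧ dw.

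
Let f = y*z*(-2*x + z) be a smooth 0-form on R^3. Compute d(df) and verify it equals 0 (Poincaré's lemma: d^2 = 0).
d(df) = 0

Step 1: df = sum_i (∂f/∂x_i) dx_i = (-2*y*z) dx + (z*(-2*x + z)) dy + (2*y*(-x + z)) dz.
Step 2: Apply d again. Using the 1-form formula, the coefficient of dx ∧ dy in d(df) is ∂^2 f/∂x ∂y - ∂^2 f/∂y ∂x = (-2*z) - (-2*z) = 0 (equality of mixed partials for smooth f).
Similarly for dx ∧ dz and dy ∧ dz — all coefficients vanish. So d(df) = 0.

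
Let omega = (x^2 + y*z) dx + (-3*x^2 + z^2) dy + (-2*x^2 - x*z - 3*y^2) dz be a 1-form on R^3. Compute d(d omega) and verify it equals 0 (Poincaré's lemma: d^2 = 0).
d(d omega) = 0

Step 1: d omega = sum_{i<j} (∂f_j/∂x_i - ∂f_i/∂x_j) dx_i ∧ dx_j:
  coeff of dx ∧ dy: -6*x - z
  coeff of dx ∧ dz: -4*x - y - z
  coeff of dy ∧ dz: -6*y - 2*z
Step 2: Apply d again to each 2-form coefficient. The only possible 3-form in R^3 is dx ∧ dy ∧ dz, with coefficient
  ∂(coeff of dy∧dz)/∂x - ∂(coeff of dx∧dz)/∂y + ∂(coeff of dx∧dy)/∂z
  = ∂/∂x (-6*y - 2*z) - ∂/∂y (-4*x - y - z) + ∂/∂z (-6*x - z).
Each of these terms simplifies to sums of mixed partials that cancel in pairs. The result is 0 (by equality of mixed partials for smooth functions — Schwarz / Clairaut).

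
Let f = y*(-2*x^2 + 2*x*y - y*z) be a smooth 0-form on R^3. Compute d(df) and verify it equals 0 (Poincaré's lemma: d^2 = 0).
d(df) = 0

Step 1: df = sum_i (∂f/∂x_i) dx_i = (2*y*(-2*x + y)) dx + (-2*x^2 + 4*x*y - 2*y*z) dy + (-y^2) dz.
Step 2: Apply d again. Using the 1-form formula, the coefficient of dx ∧ dy in d(df) is ∂^2 f/∂x ∂y - ∂^2 f/∂y ∂x = (-4*x + 4*y) - (-4*x + 4*y) = 0 (equality of mixed partials for smooth f).
Similarly for dx ∧ dz and dy ∧ dz — all coefficients vanish. So d(df) = 0.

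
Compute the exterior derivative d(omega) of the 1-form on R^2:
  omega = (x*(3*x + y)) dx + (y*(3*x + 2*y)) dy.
d(omega) = (-x + 3*y) dx ∧ dy

For a 1-form omega = sum_i f_i dx_i, the exterior derivative is
  d(omega) = sum_{i < j} (∂f_j/∂x_i - ∂f_i/∂x_j) dx_i ∧ dx_j.
  coefficient of dx ∧ dy: ∂f_2/∂x - ∂f_1/∂y = ∂(y*(3*x + 2*y))/∂x - ∂(x*(3*x + y))/∂y = -x + 3*y
Assembling: d(omega) = (-x + 3*y) dx ∧ dy.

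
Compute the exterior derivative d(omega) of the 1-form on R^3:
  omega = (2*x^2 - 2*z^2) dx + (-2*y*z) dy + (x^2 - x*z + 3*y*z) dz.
d(omega) = (2*x + 3*z) dx ∧ dz + (2*y + 3*z) dy ∧ dz

For a 1-form omega = sum_i f_i dx_i, the exterior derivative is
  d(omega) = sum_{i < j} (∂f_j/∂x_i - ∂f_i/∂x_j) dx_i ∧ dx_j.
  coefficient of dx ∧ dz: ∂f_3/∂x - ∂f_1/∂z = ∂(x^2 - x*z + 3*y*z)/∂x - ∂(2*x^2 - 2*z^2)/∂z = 2*x + 3*z
  coefficient of dy ∧ dz: ∂f_3/∂y - ∂f_2/∂z = ∂(x^2 - x*z + 3*y*z)/∂y - ∂(-2*y*z)/∂z = 2*y + 3*z
Assembling: d(omega) = (2*x + 3*z) dx ∧ dz + (2*y + 3*z) dy ∧ dz.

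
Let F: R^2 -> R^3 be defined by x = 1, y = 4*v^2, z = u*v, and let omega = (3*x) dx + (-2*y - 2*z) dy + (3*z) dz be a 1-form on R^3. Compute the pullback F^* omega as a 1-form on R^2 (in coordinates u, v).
F^* omega = (3*u*v^2) du + (v*(3*u^2 - 16*u*v - 64*v^2)) dv

Using F^*(f dg) = (f ∘ F) d(g ∘ F), substitute each coordinate x_i by F_i(u, v) in f_i, and replace dx_i by d F_i = (∂F_i/∂u) du + (∂F_i/∂v) dv.
  For the x component: f_1(F) = 3; d F_1 = (0) du + (0) dv
  For the y component: f_2(F) = 2*v*(-u - 4*v); d F_2 = (0) du + (8*v) dv
  For the z component: f_3(F) = 3*u*v; d F_3 = (v) du + (u) dv
Combining and collecting du, dv coefficients:
  coeff of du: 3*u*v^2
  coeff of dv: v*(3*u^2 - 16*u*v - 64*v^2)
F^* omega = (3*u*v^2) du + (v*(3*u^2 - 16*u*v - 64*v^2)) dv.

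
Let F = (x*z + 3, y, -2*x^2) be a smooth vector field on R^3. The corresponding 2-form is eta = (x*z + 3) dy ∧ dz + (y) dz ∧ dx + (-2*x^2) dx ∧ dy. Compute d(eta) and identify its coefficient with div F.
d(eta) = (z + 1) dx ∧ dy ∧ dz; div F = z + 1

For a 2-form in R^3 of the form above, applying d gives a 3-form with coefficient ∂P/∂x + ∂Q/∂y + ∂R/∂z:
  ∂P/∂x = z
  ∂Q/∂y = 1
  ∂R/∂z = 0
Sum = z + 1, which is exactly div F.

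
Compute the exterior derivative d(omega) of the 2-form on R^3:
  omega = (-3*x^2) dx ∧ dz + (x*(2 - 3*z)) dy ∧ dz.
d(omega) = (2 - 3*z) dx ∧ dy ∧ dz

For a 2-form omega = sum_{i<j} g_{ij} dx_i ∧ dx_j, the exterior derivative is
  d(omega) = sum_{i<j} d(g_{ij}) ∧ dx_i ∧ dx_j = sum_{i<j, k} (∂g_{ij}/∂x_k) dx_k ∧ dx_i ∧ dx_j.
Expand each term, using dx_k ∧ dx_i ∧ dx_j = sgn(permutation) dx_{(a)} ∧ dx_{(b)} ∧ dx_{(c)} with (a < b < c) sorted:
  d(x*(2 - 3*z)) includes (∂/∂x)(x*(2 - 3*z)) dx = (2 - 3*z) dx, which multiplied by dy ∧ dz gives (2 - 3*z) dx ∧ dy ∧ dz
Collecting like 3-forms: d(omega) = (2 - 3*z) dx ∧ dy ∧ dz.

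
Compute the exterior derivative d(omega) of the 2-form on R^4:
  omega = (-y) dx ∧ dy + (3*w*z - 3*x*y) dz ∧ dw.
d(omega) = (-3*y) dx ∧ dz ∧ dw + (-3*x) dy ∧ dz ∧ dw

For a 2-form omega = sum_{i<j} g_{ij} dx_i ∧ dx_j, the exterior derivative is
  d(omega) = sum_{i<j} d(g_{ij}) ∧ dx_i ∧ dx_j = sum_{i<j, k} (∂g_{ij}/∂x_k) dx_k ∧ dx_i ∧ dx_j.
Expand each term, using dx_k ∧ dx_i ∧ dx_j = sgn(permutation) dx_{(a)} ∧ dx_{(b)} ∧ dx_{(c)} with (a < b < c) sorted:
  d(3*w*z - 3*x*y) includes (∂/∂x)(3*w*z - 3*x*y) dx = (-3*y) dx, which multiplied by dz ∧ dw gives (-3*y) dx ∧ dz ∧ dw
  d(3*w*z - 3*x*y) includes (∂/∂y)(3*w*z - 3*x*y) dy = (-3*x) dy, which multiplied by dz ∧ dw gives (-3*x) dy ∧ dz ∧ dw
Collecting like 3-forms: d(omega) = (-3*y) dx ∧ dz ∧ dw + (-3*x) dy ∧ dz ∧ dw.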